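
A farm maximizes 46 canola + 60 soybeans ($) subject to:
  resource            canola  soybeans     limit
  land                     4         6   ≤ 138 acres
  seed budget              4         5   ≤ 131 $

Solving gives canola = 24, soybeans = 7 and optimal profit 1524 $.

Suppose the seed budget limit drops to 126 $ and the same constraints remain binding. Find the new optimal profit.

1479

Both land and seed budget are binding at x*.
Dual feasibility on the basic columns requires 4·y_land + 4·y_seed budget = 46, 6·y_land + 5·y_seed budget = 60.
This yields shadow prices y_land = 2.5, y_seed budget = 9.
Δz = y_seed budget·Δb = 9 × (-5) = -45, so new z* = 1524 − 45 = 1479.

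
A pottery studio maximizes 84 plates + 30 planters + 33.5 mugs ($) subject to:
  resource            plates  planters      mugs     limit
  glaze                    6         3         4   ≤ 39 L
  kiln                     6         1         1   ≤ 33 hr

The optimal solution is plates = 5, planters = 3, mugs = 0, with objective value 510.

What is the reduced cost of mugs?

Check each constraint at x*: glaze 39/39 (tight); kiln 33/33 (tight).
The binding rows give the dual system: 6·y_glaze + 6·y_kiln = 84 and 3·y_glaze + 1·y_kiln = 30.
This yields shadow prices y_glaze = 8, y_kiln = 6.
Reduced cost of mugs: c₃ − yᵀa₃ = 33.5 − (8·4 + 6·1) = 33.5 − 38 = -4.5.

-4.5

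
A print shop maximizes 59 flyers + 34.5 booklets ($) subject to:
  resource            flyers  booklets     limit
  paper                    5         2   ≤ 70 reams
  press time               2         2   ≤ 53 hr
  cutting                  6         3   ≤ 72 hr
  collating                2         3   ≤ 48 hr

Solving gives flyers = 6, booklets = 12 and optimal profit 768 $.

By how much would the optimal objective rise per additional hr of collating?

2.5

Binding: cutting and collating. Non-binding: paper (16 unused), press time (17 unused).
Slack constraints have shadow price 0 (complementary slackness).
Dual feasibility on the basic columns requires 6·y_cutting + 2·y_collating = 59, 3·y_cutting + 3·y_collating = 34.5.
Solving: y_cutting = 9, y_collating = 2.5.
Shadow price of collating = 2.5.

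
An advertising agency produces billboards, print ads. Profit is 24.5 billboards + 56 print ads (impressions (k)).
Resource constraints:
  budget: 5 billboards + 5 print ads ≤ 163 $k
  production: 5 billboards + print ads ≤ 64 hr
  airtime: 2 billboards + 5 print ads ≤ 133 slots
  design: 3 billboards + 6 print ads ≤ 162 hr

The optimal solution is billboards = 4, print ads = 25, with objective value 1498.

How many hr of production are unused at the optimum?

19

production used = 5·4 + 1·25 = 45; slack = 64 − 45 = 19.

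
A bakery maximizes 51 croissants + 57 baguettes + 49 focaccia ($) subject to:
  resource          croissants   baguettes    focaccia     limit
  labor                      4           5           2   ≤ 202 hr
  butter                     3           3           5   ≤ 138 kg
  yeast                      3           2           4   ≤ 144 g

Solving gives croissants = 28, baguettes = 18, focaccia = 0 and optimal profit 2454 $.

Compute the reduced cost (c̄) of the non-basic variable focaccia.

-8

Binding: labor and butter. Non-binding: yeast (24 unused).
Slack constraints have shadow price 0 (complementary slackness).
From A_Bᵀ y = c: 4·y_labor + 3·y_butter = 51; 5·y_labor + 3·y_butter = 57.
Solving: y_labor = 6, y_butter = 9.
Reduced cost of focaccia: c₃ − yᵀa₃ = 49 − (6·2 + 9·5) = 49 − 57 = -8.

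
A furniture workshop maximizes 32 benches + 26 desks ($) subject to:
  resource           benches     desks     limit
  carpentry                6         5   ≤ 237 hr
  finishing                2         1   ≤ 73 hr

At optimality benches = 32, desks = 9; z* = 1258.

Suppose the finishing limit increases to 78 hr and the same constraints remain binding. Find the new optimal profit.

Check each constraint at x*: carpentry 237/237 (tight); finishing 73/73 (tight).
Dual feasibility on the basic columns requires 6·y_carpentry + 2·y_finishing = 32, 5·y_carpentry + 1·y_finishing = 26.
→ y_carpentry = 5 and y_finishing = 1.
Δz = y_finishing·Δb = 1 × (5) = 5, so new z* = 1258 + 5 = 1263.

1263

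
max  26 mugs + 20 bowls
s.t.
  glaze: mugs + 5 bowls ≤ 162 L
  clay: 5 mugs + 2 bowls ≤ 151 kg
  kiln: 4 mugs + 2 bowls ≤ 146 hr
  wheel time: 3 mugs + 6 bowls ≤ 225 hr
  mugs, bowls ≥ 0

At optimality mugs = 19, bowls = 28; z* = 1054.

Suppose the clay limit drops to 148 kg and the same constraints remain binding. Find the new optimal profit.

1042

Binding: clay and wheel time. Non-binding: glaze (3 unused), kiln (14 unused).
Since glaze, kiln are not tight, their duals are 0.
The binding rows give the dual system: 5·y_clay + 3·y_wheel time = 26 and 2·y_clay + 6·y_wheel time = 20.
Solving: y_clay = 4, y_wheel time = 2.
Δz = y_clay·Δb = 4 × (-3) = -12, so new z* = 1054 − 12 = 1042.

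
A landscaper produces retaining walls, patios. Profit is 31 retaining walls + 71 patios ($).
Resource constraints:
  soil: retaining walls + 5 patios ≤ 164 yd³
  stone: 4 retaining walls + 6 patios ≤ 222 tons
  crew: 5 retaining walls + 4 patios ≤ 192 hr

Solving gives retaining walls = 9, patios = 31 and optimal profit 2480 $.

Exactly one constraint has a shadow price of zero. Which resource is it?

soil: 164/164 (binding)
stone: 222/222 (binding)
crew: 169/192 (slack 23)
By complementary slackness, a constraint with positive slack has shadow price 0 → crew.

crew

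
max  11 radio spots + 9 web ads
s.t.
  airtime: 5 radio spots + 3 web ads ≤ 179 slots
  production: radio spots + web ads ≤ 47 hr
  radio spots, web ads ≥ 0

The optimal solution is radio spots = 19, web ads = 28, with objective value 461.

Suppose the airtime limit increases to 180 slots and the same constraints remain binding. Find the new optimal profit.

462

Check each constraint at x*: airtime 179/179 (tight); production 47/47 (tight).
Dual feasibility on the basic columns requires 5·y_airtime + 1·y_production = 11, 3·y_airtime + 1·y_production = 9.
→ y_airtime = 1 and y_production = 6.
Δz = y_airtime·Δb = 1 × (1) = 1, so new z* = 461 + 1 = 462.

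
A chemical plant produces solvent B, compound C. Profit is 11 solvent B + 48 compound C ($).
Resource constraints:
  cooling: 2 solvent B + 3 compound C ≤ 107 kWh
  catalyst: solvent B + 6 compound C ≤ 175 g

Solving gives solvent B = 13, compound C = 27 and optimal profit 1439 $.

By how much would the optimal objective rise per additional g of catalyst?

Check each constraint at x*: cooling 107/107 (tight); catalyst 175/175 (tight).
The binding rows give the dual system: 2·y_cooling + 1·y_catalyst = 11 and 3·y_cooling + 6·y_catalyst = 48.
This yields shadow prices y_cooling = 2, y_catalyst = 7.
Shadow price of catalyst = 7.

7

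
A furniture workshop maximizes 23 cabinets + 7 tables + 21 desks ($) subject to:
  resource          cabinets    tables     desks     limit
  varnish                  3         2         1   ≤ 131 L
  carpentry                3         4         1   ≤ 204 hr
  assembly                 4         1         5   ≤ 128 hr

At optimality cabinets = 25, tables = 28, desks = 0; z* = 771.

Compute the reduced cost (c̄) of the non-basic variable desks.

-5

Binding: varnish and assembly. Non-binding: carpentry (17 unused).
Slack constraints have shadow price 0 (complementary slackness).
Dual feasibility on the basic columns requires 3·y_varnish + 4·y_assembly = 23, 2·y_varnish + 1·y_assembly = 7.
→ y_varnish = 1 and y_assembly = 5.
Reduced cost of desks: c₃ − yᵀa₃ = 21 − (1·1 + 5·5) = 21 − 26 = -5.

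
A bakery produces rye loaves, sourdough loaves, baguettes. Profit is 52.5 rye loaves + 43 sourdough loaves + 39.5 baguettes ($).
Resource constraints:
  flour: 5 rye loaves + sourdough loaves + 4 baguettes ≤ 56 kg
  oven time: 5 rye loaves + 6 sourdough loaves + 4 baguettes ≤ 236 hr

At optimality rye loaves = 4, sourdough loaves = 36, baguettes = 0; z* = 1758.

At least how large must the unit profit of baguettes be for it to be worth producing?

Both flour and oven time are binding at x*.
Dual feasibility on the basic columns requires 5·y_flour + 5·y_oven time = 52.5, 1·y_flour + 6·y_oven time = 43.
→ y_flour = 4 and y_oven time = 6.5.
baguettes enters the basis when its profit ≥ yᵀa₃ = 4·4 + 6.5·4 = 42.

42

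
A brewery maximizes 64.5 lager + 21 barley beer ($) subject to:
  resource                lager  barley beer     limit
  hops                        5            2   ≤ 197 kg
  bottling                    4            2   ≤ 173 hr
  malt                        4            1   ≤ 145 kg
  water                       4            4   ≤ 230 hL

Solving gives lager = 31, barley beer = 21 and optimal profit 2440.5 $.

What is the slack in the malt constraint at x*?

malt used = 4·31 + 1·21 = 145; slack = 145 − 145 = 0.

0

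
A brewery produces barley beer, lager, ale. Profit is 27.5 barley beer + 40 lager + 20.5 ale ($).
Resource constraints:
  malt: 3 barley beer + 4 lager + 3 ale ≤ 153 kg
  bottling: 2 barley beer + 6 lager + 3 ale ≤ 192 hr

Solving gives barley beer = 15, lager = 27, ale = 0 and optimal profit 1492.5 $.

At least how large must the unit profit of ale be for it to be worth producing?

28.5

Both malt and bottling are binding at x*.
From A_Bᵀ y = c: 3·y_malt + 2·y_bottling = 27.5; 4·y_malt + 6·y_bottling = 40.
→ y_malt = 8.5 and y_bottling = 1.
ale enters the basis when its profit ≥ yᵀa₃ = 8.5·3 + 1·3 = 28.5.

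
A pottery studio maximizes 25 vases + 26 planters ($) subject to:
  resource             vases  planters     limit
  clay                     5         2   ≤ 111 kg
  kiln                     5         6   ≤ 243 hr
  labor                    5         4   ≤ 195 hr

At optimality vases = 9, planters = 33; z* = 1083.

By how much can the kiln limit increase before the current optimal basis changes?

Binding constraints: clay, kiln. The basis is B = [[5,2],[5,6]] with det 20.
Per unit increase in kiln, x* moves by d = (-0.1, 0.25).
The basis stays optimal until labor becomes binding; allowable increase = 36 hr.

36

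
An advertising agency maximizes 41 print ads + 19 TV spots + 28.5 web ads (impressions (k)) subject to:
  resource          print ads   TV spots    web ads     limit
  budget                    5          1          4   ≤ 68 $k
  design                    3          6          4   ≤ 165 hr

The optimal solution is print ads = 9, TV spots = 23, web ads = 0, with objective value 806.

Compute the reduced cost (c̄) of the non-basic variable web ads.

At the optimum: budget uses 68 of 68 (binding); design uses 165 of 165 (binding).
Dual feasibility on the basic columns requires 5·y_budget + 3·y_design = 41, 1·y_budget + 6·y_design = 19.
Solving: y_budget = 7, y_design = 2.
Reduced cost of web ads: c₃ − yᵀa₃ = 28.5 − (7·4 + 2·4) = 28.5 − 36 = -7.5.

-7.5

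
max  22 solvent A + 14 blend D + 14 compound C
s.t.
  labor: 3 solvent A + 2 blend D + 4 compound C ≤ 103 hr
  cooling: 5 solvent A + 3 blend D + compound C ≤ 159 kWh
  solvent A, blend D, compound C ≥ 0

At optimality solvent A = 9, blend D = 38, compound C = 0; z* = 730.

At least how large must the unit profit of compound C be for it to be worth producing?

Both labor and cooling are binding at x*.
The binding rows give the dual system: 3·y_labor + 5·y_cooling = 22 and 2·y_labor + 3·y_cooling = 14.
→ y_labor = 4 and y_cooling = 2.
compound C enters the basis when its profit ≥ yᵀa₃ = 4·4 + 2·1 = 18.

18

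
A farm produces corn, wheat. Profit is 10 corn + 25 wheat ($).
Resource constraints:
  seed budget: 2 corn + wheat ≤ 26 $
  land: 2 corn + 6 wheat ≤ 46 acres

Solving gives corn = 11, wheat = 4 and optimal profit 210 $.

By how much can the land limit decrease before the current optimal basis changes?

20

Binding constraints: seed budget, land. The basis is B = [[2,1],[2,6]] with det 10.
Per unit decrease in land, x* moves by d = (0.1, -0.2).
The basis stays optimal until wheat reaches 0; allowable decrease = 20 acres.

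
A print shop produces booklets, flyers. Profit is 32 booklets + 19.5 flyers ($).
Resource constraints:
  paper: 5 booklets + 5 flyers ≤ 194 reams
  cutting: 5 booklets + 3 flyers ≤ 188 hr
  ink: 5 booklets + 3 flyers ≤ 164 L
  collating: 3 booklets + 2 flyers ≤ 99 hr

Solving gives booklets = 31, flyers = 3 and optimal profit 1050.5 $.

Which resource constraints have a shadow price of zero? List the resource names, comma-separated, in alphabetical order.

cutting, paper

paper: 170/194 (slack 24)
cutting: 164/188 (slack 24)
ink: 164/164 (binding)
collating: 99/99 (binding)
By complementary slackness, a constraint with positive slack has shadow price 0 → cutting, paper.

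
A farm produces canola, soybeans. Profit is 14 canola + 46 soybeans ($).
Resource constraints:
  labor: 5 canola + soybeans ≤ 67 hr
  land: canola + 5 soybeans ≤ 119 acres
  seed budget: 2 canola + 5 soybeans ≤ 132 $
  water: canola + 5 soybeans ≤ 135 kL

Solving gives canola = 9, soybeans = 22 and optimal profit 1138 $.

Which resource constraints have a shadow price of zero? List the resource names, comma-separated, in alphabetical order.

labor: 67/67 (binding)
land: 119/119 (binding)
seed budget: 128/132 (slack 4)
water: 119/135 (slack 16)
By complementary slackness, a constraint with positive slack has shadow price 0 → seed budget, water.

seed budget, water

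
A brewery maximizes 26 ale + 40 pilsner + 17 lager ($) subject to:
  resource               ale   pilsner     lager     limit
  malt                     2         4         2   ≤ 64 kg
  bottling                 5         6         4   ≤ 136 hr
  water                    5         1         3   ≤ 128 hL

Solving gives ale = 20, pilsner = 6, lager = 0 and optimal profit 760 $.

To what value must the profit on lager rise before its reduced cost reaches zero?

23

Binding: malt and bottling. Non-binding: water (22 unused).
By complementary slackness, y = 0 for the non-binding constraint.
The binding rows give the dual system: 2·y_malt + 5·y_bottling = 26 and 4·y_malt + 6·y_bottling = 40.
This yields shadow prices y_malt = 5.5, y_bottling = 3.
lager enters the basis when its profit ≥ yᵀa₃ = 5.5·2 + 3·4 = 23.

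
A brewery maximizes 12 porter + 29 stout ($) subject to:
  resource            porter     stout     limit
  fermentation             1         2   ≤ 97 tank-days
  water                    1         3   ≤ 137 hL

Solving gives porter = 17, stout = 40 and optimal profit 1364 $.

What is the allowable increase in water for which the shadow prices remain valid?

8.5

Binding constraints: fermentation, water. The basis is B = [[1,2],[1,3]] with det 1.
Per unit increase in water, x* moves by d = (-2, 1).
The basis stays optimal until porter reaches 0; allowable increase = 8.5 hL.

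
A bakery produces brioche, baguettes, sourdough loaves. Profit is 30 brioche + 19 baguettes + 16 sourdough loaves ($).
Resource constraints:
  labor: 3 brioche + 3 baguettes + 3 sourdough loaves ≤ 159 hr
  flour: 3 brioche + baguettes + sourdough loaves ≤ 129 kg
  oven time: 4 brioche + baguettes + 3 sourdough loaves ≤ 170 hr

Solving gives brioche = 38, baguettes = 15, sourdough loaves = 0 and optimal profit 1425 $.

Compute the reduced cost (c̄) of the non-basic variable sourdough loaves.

-3

Check each constraint at x*: labor 159/159 (tight); flour 129/129 (tight); oven time 167/170 (slack 3).
Slack constraints have shadow price 0 (complementary slackness).
Dual feasibility on the basic columns requires 3·y_labor + 3·y_flour = 30, 3·y_labor + 1·y_flour = 19.
Solving: y_labor = 4.5, y_flour = 5.5.
Reduced cost of sourdough loaves: c₃ − yᵀa₃ = 16 − (4.5·3 + 5.5·1) = 16 − 19 = -3.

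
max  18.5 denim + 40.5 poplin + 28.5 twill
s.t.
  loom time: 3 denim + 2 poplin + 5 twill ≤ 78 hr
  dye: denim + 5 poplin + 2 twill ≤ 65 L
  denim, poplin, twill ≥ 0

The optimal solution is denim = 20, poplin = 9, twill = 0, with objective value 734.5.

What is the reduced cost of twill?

-4.5

At the optimum: loom time uses 78 of 78 (binding); dye uses 65 of 65 (binding).
The binding rows give the dual system: 3·y_loom time + 1·y_dye = 18.5 and 2·y_loom time + 5·y_dye = 40.5.
This yields shadow prices y_loom time = 4, y_dye = 6.5.
Reduced cost of twill: c₃ − yᵀa₃ = 28.5 − (4·5 + 6.5·2) = 28.5 − 33 = -4.5.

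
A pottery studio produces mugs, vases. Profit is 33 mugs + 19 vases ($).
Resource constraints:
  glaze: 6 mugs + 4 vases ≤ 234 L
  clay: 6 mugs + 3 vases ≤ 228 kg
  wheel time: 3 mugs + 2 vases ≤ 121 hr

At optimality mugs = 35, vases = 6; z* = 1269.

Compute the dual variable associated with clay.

3

At the optimum: glaze uses 234 of 234 (binding); clay uses 228 of 228 (binding); wheel time uses 117 of 121 (slack = 4).
Slack constraints have shadow price 0 (complementary slackness).
The binding rows give the dual system: 6·y_glaze + 6·y_clay = 33 and 4·y_glaze + 3·y_clay = 19.
→ y_glaze = 2.5 and y_clay = 3.
Shadow price of clay = 3.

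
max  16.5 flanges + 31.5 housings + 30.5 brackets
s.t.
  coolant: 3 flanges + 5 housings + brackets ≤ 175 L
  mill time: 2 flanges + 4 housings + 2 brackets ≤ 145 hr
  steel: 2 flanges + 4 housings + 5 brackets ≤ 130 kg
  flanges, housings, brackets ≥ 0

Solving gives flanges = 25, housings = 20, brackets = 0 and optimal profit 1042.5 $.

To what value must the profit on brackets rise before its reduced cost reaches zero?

At the optimum: coolant uses 175 of 175 (binding); mill time uses 130 of 145 (slack = 15); steel uses 130 of 130 (binding).
Since mill time is not tight, its dual is 0.
The binding rows give the dual system: 3·y_coolant + 2·y_steel = 16.5 and 5·y_coolant + 4·y_steel = 31.5.
This yields shadow prices y_coolant = 1.5, y_steel = 6.
brackets enters the basis when its profit ≥ yᵀa₃ = 1.5·1 + 6·5 = 31.5.

31.5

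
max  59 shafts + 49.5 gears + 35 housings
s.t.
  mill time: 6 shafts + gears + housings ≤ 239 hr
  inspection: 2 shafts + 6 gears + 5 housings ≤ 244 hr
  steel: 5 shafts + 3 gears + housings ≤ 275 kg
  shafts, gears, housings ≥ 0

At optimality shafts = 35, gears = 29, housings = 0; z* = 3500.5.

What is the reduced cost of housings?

Binding: mill time and inspection. Non-binding: steel (13 unused).
By complementary slackness, y = 0 for the non-binding constraint.
From A_Bᵀ y = c: 6·y_mill time + 2·y_inspection = 59; 1·y_mill time + 6·y_inspection = 49.5.
This yields shadow prices y_mill time = 7.5, y_inspection = 7.
Reduced cost of housings: c₃ − yᵀa₃ = 35 − (7.5·1 + 7·5) = 35 − 42.5 = -7.5.

-7.5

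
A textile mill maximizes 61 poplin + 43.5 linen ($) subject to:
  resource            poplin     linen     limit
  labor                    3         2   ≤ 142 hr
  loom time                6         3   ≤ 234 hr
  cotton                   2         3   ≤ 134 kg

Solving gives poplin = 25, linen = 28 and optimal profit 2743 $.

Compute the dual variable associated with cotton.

6.5

Check each constraint at x*: labor 131/142 (slack 11); loom time 234/234 (tight); cotton 134/134 (tight).
Since labor is not tight, its dual is 0.
From A_Bᵀ y = c: 6·y_loom time + 2·y_cotton = 61; 3·y_loom time + 3·y_cotton = 43.5.
→ y_loom time = 8 and y_cotton = 6.5.
Shadow price of cotton = 6.5.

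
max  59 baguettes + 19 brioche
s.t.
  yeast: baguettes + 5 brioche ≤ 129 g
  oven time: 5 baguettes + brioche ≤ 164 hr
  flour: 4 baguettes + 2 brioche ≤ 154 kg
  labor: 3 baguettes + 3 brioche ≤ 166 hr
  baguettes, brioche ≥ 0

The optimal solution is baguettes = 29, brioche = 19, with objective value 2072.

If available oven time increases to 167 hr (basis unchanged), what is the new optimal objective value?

At the optimum: yeast uses 124 of 129 (slack = 5); oven time uses 164 of 164 (binding); flour uses 154 of 154 (binding); labor uses 144 of 166 (slack = 22).
By complementary slackness, y = 0 for the non-binding constraints.
The binding rows give the dual system: 5·y_oven time + 4·y_flour = 59 and 1·y_oven time + 2·y_flour = 19.
Solving: y_oven time = 7, y_flour = 6.
Δz = y_oven time·Δb = 7 × (3) = 21, so new z* = 2072 + 21 = 2093.

2093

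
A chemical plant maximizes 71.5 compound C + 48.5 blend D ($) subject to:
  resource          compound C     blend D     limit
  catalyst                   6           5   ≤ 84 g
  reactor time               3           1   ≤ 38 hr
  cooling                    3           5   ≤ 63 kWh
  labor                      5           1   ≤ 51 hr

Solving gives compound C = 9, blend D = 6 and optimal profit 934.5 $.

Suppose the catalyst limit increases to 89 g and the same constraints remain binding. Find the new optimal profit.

979.5

At the optimum: catalyst uses 84 of 84 (binding); reactor time uses 33 of 38 (slack = 5); cooling uses 57 of 63 (slack = 6); labor uses 51 of 51 (binding).
Since reactor time, cooling are not tight, their duals are 0.
Dual feasibility on the basic columns requires 6·y_catalyst + 5·y_labor = 71.5, 5·y_catalyst + 1·y_labor = 48.5.
This yields shadow prices y_catalyst = 9, y_labor = 3.5.
Δz = y_catalyst·Δb = 9 × (5) = 45, so new z* = 934.5 + 45 = 979.5.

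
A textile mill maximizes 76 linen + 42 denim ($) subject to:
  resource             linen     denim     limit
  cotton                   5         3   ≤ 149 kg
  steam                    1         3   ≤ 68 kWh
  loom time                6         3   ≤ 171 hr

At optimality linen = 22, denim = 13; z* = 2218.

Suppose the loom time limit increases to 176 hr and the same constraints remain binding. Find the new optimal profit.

Binding: cotton and loom time. Non-binding: steam (7 unused).
Slack constraints have shadow price 0 (complementary slackness).
Dual feasibility on the basic columns requires 5·y_cotton + 6·y_loom time = 76, 3·y_cotton + 3·y_loom time = 42.
This yields shadow prices y_cotton = 8, y_loom time = 6.
Δz = y_loom time·Δb = 6 × (5) = 30, so new z* = 2218 + 30 = 2248.

2248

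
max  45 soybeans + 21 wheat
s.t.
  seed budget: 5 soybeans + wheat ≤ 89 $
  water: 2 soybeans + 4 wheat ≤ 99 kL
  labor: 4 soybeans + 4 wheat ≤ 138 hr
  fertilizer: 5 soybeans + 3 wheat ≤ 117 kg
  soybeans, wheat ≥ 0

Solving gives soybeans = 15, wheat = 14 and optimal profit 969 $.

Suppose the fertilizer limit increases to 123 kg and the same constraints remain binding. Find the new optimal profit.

At the optimum: seed budget uses 89 of 89 (binding); water uses 86 of 99 (slack = 13); labor uses 116 of 138 (slack = 22); fertilizer uses 117 of 117 (binding).
By complementary slackness, y = 0 for the non-binding constraints.
From A_Bᵀ y = c: 5·y_seed budget + 5·y_fertilizer = 45; 1·y_seed budget + 3·y_fertilizer = 21.
→ y_seed budget = 3 and y_fertilizer = 6.
Δz = y_fertilizer·Δb = 6 × (6) = 36, so new z* = 969 + 36 = 1005.

1005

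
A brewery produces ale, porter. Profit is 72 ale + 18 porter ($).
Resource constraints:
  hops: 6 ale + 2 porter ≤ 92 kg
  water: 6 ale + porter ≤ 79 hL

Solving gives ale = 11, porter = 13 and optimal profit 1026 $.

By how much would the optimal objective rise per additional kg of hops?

6

Both hops and water are binding at x*.
Dual feasibility on the basic columns requires 6·y_hops + 6·y_water = 72, 2·y_hops + 1·y_water = 18.
→ y_hops = 6 and y_water = 6.
Shadow price of hops = 6.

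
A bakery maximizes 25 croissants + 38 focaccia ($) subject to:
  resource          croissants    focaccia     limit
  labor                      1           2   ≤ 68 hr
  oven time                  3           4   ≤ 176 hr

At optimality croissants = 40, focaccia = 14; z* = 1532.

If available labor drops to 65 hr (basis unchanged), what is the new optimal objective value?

1511

Check each constraint at x*: labor 68/68 (tight); oven time 176/176 (tight).
From A_Bᵀ y = c: 1·y_labor + 3·y_oven time = 25; 2·y_labor + 4·y_oven time = 38.
This yields shadow prices y_labor = 7, y_oven time = 6.
Δz = y_labor·Δb = 7 × (-3) = -21, so new z* = 1532 − 21 = 1511.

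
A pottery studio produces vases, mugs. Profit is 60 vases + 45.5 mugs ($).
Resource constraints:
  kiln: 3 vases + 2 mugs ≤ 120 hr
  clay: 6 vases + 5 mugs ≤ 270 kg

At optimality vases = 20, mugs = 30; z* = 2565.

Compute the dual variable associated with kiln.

Both kiln and clay are binding at x*.
Dual feasibility on the basic columns requires 3·y_kiln + 6·y_clay = 60, 2·y_kiln + 5·y_clay = 45.5.
Solving: y_kiln = 9, y_clay = 5.5.
Shadow price of kiln = 9.

9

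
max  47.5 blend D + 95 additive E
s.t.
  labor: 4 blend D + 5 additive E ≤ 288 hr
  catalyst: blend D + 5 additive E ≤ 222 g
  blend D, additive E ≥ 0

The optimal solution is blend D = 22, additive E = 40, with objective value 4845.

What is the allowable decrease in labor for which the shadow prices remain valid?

66

Binding constraints: labor, catalyst. The basis is B = [[4,5],[1,5]] with det 15.
Per unit decrease in labor, x* moves by d = (-0.3333, 0.0667).
The basis stays optimal until blend D reaches 0; allowable decrease = 66 hr.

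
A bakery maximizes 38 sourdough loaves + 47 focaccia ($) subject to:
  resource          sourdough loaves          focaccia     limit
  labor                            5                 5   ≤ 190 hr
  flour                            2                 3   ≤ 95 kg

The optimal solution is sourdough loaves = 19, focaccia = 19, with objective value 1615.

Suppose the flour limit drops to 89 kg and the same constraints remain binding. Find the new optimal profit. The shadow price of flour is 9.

Δb = -6, so new z* = 1615 + (9)·(-6) = 1615 − 54 = 1561.

1561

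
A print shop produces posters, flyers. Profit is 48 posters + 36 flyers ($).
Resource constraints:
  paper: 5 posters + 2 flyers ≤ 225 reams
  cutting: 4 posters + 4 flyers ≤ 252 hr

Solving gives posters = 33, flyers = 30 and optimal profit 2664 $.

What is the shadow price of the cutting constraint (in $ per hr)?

7

Check each constraint at x*: paper 225/225 (tight); cutting 252/252 (tight).
From A_Bᵀ y = c: 5·y_paper + 4·y_cutting = 48; 2·y_paper + 4·y_cutting = 36.
→ y_paper = 4 and y_cutting = 7.
Shadow price of cutting = 7.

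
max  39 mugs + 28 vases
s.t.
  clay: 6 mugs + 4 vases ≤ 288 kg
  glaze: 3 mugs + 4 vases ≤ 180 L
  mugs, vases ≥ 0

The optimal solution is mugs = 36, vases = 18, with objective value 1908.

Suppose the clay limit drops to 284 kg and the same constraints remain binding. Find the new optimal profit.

1884

Check each constraint at x*: clay 288/288 (tight); glaze 180/180 (tight).
Dual feasibility on the basic columns requires 6·y_clay + 3·y_glaze = 39, 4·y_clay + 4·y_glaze = 28.
This yields shadow prices y_clay = 6, y_glaze = 1.
Δz = y_clay·Δb = 6 × (-4) = -24, so new z* = 1908 − 24 = 1884.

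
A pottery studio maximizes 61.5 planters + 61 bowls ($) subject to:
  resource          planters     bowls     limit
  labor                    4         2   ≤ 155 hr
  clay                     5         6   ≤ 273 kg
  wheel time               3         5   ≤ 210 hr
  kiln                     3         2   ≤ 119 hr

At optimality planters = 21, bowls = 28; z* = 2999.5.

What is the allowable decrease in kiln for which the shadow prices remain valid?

8

Binding constraints: clay, kiln. The basis is B = [[5,6],[3,2]] with det -8.
Per unit decrease in kiln, x* moves by d = (-0.75, 0.625).
The basis stays optimal until wheel time becomes binding; allowable decrease = 8 hr.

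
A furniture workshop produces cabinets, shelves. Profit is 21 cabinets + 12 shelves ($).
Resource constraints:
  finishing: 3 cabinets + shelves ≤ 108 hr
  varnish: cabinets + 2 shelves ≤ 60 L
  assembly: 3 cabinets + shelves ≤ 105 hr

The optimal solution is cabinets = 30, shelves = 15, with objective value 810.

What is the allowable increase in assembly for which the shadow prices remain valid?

3

Binding constraints: varnish, assembly. The basis is B = [[1,2],[3,1]] with det -5.
Per unit increase in assembly, x* moves by d = (0.4, -0.2).
The basis stays optimal until finishing becomes binding; allowable increase = 3 hr.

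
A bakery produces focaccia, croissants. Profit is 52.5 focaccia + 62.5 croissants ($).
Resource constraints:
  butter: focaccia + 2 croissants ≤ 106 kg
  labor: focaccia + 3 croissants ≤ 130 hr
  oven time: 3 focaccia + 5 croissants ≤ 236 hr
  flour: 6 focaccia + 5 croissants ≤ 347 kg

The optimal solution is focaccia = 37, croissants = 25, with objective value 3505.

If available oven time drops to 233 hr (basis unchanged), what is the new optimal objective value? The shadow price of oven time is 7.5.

3482.5

Δb = -3, so new z* = 3505 + (7.5)·(-3) = 3505 − 22.5 = 3482.5.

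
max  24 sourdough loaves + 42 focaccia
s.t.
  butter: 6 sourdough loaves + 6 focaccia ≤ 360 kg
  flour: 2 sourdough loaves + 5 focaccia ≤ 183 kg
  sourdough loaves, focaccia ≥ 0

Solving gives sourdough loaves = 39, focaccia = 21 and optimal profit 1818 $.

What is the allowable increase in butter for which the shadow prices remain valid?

189

Binding constraints: butter, flour. The basis is B = [[6,6],[2,5]] with det 18.
Per unit increase in butter, x* moves by d = (0.2778, -0.1111).
The basis stays optimal until focaccia reaches 0; allowable increase = 189 kg.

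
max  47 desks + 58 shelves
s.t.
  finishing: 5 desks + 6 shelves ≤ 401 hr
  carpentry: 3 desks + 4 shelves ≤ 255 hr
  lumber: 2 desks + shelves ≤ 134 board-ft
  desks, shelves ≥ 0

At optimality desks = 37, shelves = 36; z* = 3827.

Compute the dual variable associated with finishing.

At the optimum: finishing uses 401 of 401 (binding); carpentry uses 255 of 255 (binding); lumber uses 110 of 134 (slack = 24).
Since lumber is not tight, its dual is 0.
Dual feasibility on the basic columns requires 5·y_finishing + 3·y_carpentry = 47, 6·y_finishing + 4·y_carpentry = 58.
→ y_finishing = 7 and y_carpentry = 4.
Shadow price of finishing = 7.

7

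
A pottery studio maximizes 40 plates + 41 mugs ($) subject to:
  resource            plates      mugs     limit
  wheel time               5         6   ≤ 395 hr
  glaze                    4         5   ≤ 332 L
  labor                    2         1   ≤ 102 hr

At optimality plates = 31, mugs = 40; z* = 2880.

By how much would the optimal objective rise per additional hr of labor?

5

At the optimum: wheel time uses 395 of 395 (binding); glaze uses 324 of 332 (slack = 8); labor uses 102 of 102 (binding).
Slack constraints have shadow price 0 (complementary slackness).
From A_Bᵀ y = c: 5·y_wheel time + 2·y_labor = 40; 6·y_wheel time + 1·y_labor = 41.
Solving: y_wheel time = 6, y_labor = 5.
Shadow price of labor = 5.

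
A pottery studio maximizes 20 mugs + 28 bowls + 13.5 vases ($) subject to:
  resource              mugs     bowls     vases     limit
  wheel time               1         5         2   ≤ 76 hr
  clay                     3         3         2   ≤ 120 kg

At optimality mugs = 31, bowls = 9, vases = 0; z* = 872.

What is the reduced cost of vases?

At the optimum: wheel time uses 76 of 76 (binding); clay uses 120 of 120 (binding).
The binding rows give the dual system: 1·y_wheel time + 3·y_clay = 20 and 5·y_wheel time + 3·y_clay = 28.
This yields shadow prices y_wheel time = 2, y_clay = 6.
Reduced cost of vases: c₃ − yᵀa₃ = 13.5 − (2·2 + 6·2) = 13.5 − 16 = -2.5.

-2.5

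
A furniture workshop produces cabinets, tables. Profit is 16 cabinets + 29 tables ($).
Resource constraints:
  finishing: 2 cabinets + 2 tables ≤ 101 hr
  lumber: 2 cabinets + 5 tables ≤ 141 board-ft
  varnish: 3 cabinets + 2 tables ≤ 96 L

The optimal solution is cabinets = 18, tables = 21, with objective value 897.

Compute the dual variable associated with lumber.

Binding: lumber and varnish. Non-binding: finishing (23 unused).
Slack constraints have shadow price 0 (complementary slackness).
From A_Bᵀ y = c: 2·y_lumber + 3·y_varnish = 16; 5·y_lumber + 2·y_varnish = 29.
This yields shadow prices y_lumber = 5, y_varnish = 2.
Shadow price of lumber = 5.

5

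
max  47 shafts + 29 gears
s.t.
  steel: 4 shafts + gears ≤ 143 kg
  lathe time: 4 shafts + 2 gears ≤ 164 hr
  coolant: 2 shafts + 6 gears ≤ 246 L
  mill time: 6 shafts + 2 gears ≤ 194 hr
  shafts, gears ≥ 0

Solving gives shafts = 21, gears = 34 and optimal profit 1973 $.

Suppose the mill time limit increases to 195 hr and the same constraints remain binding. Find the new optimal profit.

Check each constraint at x*: steel 118/143 (slack 25); lathe time 152/164 (slack 12); coolant 246/246 (tight); mill time 194/194 (tight).
Slack constraints have shadow price 0 (complementary slackness).
The binding rows give the dual system: 2·y_coolant + 6·y_mill time = 47 and 6·y_coolant + 2·y_mill time = 29.
Solving: y_coolant = 2.5, y_mill time = 7.
Δz = y_mill time·Δb = 7 × (1) = 7, so new z* = 1973 + 7 = 1980.

1980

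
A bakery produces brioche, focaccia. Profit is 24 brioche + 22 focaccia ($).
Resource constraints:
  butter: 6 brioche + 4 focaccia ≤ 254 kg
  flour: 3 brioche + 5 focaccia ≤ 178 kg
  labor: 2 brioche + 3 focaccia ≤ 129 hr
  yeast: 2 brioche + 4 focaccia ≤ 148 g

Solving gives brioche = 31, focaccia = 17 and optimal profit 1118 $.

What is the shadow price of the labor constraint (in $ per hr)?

At the optimum: butter uses 254 of 254 (binding); flour uses 178 of 178 (binding); labor uses 113 of 129 (slack = 16); yeast uses 130 of 148 (slack = 18).
Slack constraints have shadow price 0 (complementary slackness).
The binding rows give the dual system: 6·y_butter + 3·y_flour = 24 and 4·y_butter + 5·y_flour = 22.
→ y_butter = 3 and y_flour = 2.
Shadow price of labor = 0.

0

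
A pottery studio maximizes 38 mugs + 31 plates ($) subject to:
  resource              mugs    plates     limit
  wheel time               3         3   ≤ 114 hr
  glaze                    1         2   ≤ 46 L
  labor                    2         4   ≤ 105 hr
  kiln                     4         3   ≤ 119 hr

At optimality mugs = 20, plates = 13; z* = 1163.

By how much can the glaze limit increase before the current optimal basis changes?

Binding constraints: glaze, kiln. The basis is B = [[1,2],[4,3]] with det -5.
Per unit increase in glaze, x* moves by d = (-0.6, 0.8).
The basis stays optimal until labor becomes binding; allowable increase = 6.5 L.

6.5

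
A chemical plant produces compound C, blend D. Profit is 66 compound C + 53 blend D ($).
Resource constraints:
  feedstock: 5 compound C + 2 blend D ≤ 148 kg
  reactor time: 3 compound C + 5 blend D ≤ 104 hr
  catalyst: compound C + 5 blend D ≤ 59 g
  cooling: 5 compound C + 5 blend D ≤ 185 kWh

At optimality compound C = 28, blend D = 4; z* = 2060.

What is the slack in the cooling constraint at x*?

cooling used = 5·28 + 5·4 = 160; slack = 185 − 160 = 25.

25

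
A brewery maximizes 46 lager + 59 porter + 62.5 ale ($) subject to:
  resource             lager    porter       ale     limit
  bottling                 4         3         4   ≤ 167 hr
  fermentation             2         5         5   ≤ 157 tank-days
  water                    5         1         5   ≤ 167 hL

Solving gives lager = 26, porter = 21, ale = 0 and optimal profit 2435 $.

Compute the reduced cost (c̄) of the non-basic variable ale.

-4.5

At the optimum: bottling uses 167 of 167 (binding); fermentation uses 157 of 157 (binding); water uses 151 of 167 (slack = 16).
Since water is not tight, its dual is 0.
From A_Bᵀ y = c: 4·y_bottling + 2·y_fermentation = 46; 3·y_bottling + 5·y_fermentation = 59.
Solving: y_bottling = 8, y_fermentation = 7.
Reduced cost of ale: c₃ − yᵀa₃ = 62.5 − (8·4 + 7·5) = 62.5 − 67 = -4.5.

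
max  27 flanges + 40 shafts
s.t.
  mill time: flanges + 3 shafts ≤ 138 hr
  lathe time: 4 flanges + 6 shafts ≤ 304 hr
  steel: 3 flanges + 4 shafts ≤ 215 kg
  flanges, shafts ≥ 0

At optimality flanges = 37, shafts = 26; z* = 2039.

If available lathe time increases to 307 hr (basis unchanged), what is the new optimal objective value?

2057

Check each constraint at x*: mill time 115/138 (slack 23); lathe time 304/304 (tight); steel 215/215 (tight).
By complementary slackness, y = 0 for the non-binding constraint.
Dual feasibility on the basic columns requires 4·y_lathe time + 3·y_steel = 27, 6·y_lathe time + 4·y_steel = 40.
→ y_lathe time = 6 and y_steel = 1.
Δz = y_lathe time·Δb = 6 × (3) = 18, so new z* = 2039 + 18 = 2057.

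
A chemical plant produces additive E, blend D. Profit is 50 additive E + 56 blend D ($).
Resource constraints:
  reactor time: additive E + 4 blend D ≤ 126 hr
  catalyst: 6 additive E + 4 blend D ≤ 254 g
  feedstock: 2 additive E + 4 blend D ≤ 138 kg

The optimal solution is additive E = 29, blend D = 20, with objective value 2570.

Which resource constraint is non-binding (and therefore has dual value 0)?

reactor time: 109/126 (slack 17)
catalyst: 254/254 (binding)
feedstock: 138/138 (binding)
By complementary slackness, a constraint with positive slack has shadow price 0 → reactor time.

reactor time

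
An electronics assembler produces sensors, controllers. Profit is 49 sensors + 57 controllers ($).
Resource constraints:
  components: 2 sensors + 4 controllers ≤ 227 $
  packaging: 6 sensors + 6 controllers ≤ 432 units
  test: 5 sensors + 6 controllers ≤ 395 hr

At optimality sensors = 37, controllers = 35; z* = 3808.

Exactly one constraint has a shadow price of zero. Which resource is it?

components

components: 214/227 (slack 13)
packaging: 432/432 (binding)
test: 395/395 (binding)
By complementary slackness, a constraint with positive slack has shadow price 0 → components.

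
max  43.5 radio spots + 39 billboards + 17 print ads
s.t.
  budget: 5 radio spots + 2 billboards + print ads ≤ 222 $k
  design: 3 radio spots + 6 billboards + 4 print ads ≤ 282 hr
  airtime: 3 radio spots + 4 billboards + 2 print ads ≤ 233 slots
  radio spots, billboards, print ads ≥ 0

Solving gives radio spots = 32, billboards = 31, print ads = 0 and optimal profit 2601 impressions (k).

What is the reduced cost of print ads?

Binding: budget and design. Non-binding: airtime (13 unused).
Slack constraints have shadow price 0 (complementary slackness).
The binding rows give the dual system: 5·y_budget + 3·y_design = 43.5 and 2·y_budget + 6·y_design = 39.
Solving: y_budget = 6, y_design = 4.5.
Reduced cost of print ads: c₃ − yᵀa₃ = 17 − (6·1 + 4.5·4) = 17 − 24 = -7.

-7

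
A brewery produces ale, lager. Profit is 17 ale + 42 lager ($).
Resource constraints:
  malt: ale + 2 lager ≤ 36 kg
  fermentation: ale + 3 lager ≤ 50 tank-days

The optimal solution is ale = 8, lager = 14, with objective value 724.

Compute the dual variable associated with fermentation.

8

Both malt and fermentation are binding at x*.
Dual feasibility on the basic columns requires 1·y_malt + 1·y_fermentation = 17, 2·y_malt + 3·y_fermentation = 42.
→ y_malt = 9 and y_fermentation = 8.
Shadow price of fermentation = 8.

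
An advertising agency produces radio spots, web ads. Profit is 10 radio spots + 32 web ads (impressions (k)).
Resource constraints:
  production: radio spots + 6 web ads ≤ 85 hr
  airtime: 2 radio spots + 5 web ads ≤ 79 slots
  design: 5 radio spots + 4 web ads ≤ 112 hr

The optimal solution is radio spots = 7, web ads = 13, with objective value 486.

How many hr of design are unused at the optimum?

design used = 5·7 + 4·13 = 87; slack = 112 − 87 = 25.

25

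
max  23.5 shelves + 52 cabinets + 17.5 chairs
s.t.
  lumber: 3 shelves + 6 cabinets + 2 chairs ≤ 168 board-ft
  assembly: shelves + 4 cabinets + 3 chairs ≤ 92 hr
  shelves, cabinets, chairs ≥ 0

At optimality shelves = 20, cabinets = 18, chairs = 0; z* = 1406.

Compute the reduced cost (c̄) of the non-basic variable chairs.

At the optimum: lumber uses 168 of 168 (binding); assembly uses 92 of 92 (binding).
From A_Bᵀ y = c: 3·y_lumber + 1·y_assembly = 23.5; 6·y_lumber + 4·y_assembly = 52.
This yields shadow prices y_lumber = 7, y_assembly = 2.5.
Reduced cost of chairs: c₃ − yᵀa₃ = 17.5 − (7·2 + 2.5·3) = 17.5 − 21.5 = -4.

-4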